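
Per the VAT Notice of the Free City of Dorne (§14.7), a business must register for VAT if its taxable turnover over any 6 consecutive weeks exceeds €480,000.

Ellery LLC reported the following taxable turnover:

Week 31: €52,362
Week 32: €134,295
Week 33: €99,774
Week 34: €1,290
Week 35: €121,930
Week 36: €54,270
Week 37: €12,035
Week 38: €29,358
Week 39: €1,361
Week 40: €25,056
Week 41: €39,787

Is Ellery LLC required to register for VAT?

Week 31–Week 36: €52,362 + €134,295 + €99,774 + €1,290 + €121,930 + €54,270 = €463,921 (under)
Week 32–Week 37: €134,295 + €99,774 + €1,290 + €121,930 + €54,270 + €12,035 = €423,594 (under)
Week 33–Week 38: €99,774 + €1,290 + €121,930 + €54,270 + €12,035 + €29,358 = €318,657 (under)
Week 34–Week 39: €1,290 + €121,930 + €54,270 + €12,035 + €29,358 + €1,361 = €220,244 (under)
Week 35–Week 40: €121,930 + €54,270 + €12,035 + €29,358 + €1,361 + €25,056 = €244,010 (under)
Week 36–Week 41: €54,270 + €12,035 + €29,358 + €1,361 + €25,056 + €39,787 = €161,867 (under)
No window exceeds €480,000.

No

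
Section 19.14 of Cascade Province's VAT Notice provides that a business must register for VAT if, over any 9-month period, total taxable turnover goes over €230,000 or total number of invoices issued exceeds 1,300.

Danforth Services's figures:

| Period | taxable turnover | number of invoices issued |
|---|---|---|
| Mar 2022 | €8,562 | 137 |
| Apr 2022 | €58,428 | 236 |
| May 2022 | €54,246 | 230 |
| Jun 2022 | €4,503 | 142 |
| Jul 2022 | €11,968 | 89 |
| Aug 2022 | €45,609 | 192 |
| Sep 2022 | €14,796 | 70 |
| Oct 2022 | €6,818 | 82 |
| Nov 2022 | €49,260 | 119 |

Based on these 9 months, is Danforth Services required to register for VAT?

Total taxable turnover: €8,562 + €58,428 + €54,246 + €4,503 + €11,968 + €45,609 + €14,796 + €6,818 + €49,260 = €254,190 (> €230,000).
Total number of invoices issued: 137 + 236 + 230 + 142 + 89 + 192 + 70 + 82 + 119 = 1,297 (≤ 1,300).
The test is 'or': at least one threshold is exceeded.

Yes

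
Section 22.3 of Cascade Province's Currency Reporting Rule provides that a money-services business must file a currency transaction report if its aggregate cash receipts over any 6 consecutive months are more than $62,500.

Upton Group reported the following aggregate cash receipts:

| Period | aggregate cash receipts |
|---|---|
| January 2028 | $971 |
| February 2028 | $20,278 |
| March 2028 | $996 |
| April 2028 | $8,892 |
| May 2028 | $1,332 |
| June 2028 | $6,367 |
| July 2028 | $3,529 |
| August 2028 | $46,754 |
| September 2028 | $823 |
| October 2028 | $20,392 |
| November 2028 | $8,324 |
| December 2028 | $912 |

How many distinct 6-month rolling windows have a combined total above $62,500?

5

January 2028–June 2028: $971 + $20,278 + $996 + $8,892 + $1,332 + $6,367 = $38,836 (under)
February 2028–July 2028: $20,278 + $996 + $8,892 + $1,332 + $6,367 + $3,529 = $41,394 (under)
March 2028–August 2028: $996 + $8,892 + $1,332 + $6,367 + $3,529 + $46,754 = $67,870 (over)
April 2028–September 2028: $8,892 + $1,332 + $6,367 + $3,529 + $46,754 + $823 = $67,697 (over)
May 2028–October 2028: $1,332 + $6,367 + $3,529 + $46,754 + $823 + $20,392 = $79,197 (over)
June 2028–November 2028: $6,367 + $3,529 + $46,754 + $823 + $20,392 + $8,324 = $86,189 (over)
July 2028–December 2028: $3,529 + $46,754 + $823 + $20,392 + $8,324 + $912 = $80,734 (over)
5 windows exceed the threshold.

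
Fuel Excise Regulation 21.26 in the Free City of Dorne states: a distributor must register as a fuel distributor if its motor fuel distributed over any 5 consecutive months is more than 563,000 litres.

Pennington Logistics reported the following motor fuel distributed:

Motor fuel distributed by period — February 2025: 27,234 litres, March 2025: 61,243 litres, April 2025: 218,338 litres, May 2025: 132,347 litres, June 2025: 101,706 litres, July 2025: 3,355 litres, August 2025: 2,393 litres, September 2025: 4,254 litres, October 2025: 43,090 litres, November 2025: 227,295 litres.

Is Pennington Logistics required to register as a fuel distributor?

No

February 2025–June 2025: 27,234 litres + 61,243 litres + 218,338 litres + 132,347 litres + 101,706 litres = 540,868 litres (under)
March 2025–July 2025: 61,243 litres + 218,338 litres + 132,347 litres + 101,706 litres + 3,355 litres = 516,989 litres (under)
April 2025–August 2025: 218,338 litres + 132,347 litres + 101,706 litres + 3,355 litres + 2,393 litres = 458,139 litres (under)
May 2025–September 2025: 132,347 litres + 101,706 litres + 3,355 litres + 2,393 litres + 4,254 litres = 244,055 litres (under)
June 2025–October 2025: 101,706 litres + 3,355 litres + 2,393 litres + 4,254 litres + 43,090 litres = 154,798 litres (under)
July 2025–November 2025: 3,355 litres + 2,393 litres + 4,254 litres + 43,090 litres + 227,295 litres = 280,387 litres (under)
No window exceeds 563,000 litres.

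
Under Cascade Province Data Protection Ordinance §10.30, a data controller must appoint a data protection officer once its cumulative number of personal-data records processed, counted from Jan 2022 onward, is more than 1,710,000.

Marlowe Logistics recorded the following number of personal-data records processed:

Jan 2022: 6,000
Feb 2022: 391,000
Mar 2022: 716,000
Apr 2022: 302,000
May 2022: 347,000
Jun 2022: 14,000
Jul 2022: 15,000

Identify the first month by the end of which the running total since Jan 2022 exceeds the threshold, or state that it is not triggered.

May 2022

Through Jan 2022: 6,000
Through Feb 2022: 397,000
Through Mar 2022: 1,113,000
Through Apr 2022: 1,415,000
Through May 2022: 1,762,000 ← exceeds threshold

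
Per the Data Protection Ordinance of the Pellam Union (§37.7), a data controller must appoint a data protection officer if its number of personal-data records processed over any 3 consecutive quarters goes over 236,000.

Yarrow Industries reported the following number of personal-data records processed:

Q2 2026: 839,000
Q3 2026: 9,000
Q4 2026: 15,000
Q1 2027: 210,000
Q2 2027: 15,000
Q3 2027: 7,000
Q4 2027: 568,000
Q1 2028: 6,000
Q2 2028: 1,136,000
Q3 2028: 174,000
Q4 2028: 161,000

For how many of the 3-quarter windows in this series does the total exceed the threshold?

Q2 2026–Q4 2026: 839,000 + 9,000 + 15,000 = 863,000 (over)
Q3 2026–Q1 2027: 9,000 + 15,000 + 210,000 = 234,000 (under)
Q4 2026–Q2 2027: 15,000 + 210,000 + 15,000 = 240,000 (over)
Q1 2027–Q3 2027: 210,000 + 15,000 + 7,000 = 232,000 (under)
Q2 2027–Q4 2027: 15,000 + 7,000 + 568,000 = 590,000 (over)
Q3 2027–Q1 2028: 7,000 + 568,000 + 6,000 = 581,000 (over)
Q4 2027–Q2 2028: 568,000 + 6,000 + 1,136,000 = 1,710,000 (over)
Q1 2028–Q3 2028: 6,000 + 1,136,000 + 174,000 = 1,316,000 (over)
Q2 2028–Q4 2028: 1,136,000 + 174,000 + 161,000 = 1,471,000 (over)
7 windows exceed the threshold.

7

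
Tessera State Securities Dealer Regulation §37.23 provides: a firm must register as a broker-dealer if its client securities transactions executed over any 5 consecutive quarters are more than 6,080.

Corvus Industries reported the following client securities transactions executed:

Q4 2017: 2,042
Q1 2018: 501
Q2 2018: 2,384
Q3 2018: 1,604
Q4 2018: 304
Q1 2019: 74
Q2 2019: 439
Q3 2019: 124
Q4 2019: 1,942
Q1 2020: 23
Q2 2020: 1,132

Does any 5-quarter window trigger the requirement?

Q4 2017–Q4 2018: 2,042 + 501 + 2,384 + 1,604 + 304 = 6,835 (over)
Q1 2018–Q1 2019: 501 + 2,384 + 1,604 + 304 + 74 = 4,867 (under)
Q2 2018–Q2 2019: 2,384 + 1,604 + 304 + 74 + 439 = 4,805 (under)
Q3 2018–Q3 2019: 1,604 + 304 + 74 + 439 + 124 = 2,545 (under)
Q4 2018–Q4 2019: 304 + 74 + 439 + 124 + 1,942 = 2,883 (under)
Q1 2019–Q1 2020: 74 + 439 + 124 + 1,942 + 23 = 2,602 (under)
Q2 2019–Q2 2020: 439 + 124 + 1,942 + 23 + 1,132 = 3,660 (under)
At least one window exceeds 6,080.

Yes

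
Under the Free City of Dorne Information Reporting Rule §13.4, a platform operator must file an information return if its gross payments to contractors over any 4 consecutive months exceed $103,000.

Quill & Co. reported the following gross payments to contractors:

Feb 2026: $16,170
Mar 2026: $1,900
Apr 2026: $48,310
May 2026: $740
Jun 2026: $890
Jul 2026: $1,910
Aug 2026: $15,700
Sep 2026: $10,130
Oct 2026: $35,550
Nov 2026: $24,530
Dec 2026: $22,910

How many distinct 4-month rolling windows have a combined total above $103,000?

Feb 2026–May 2026: $16,170 + $1,900 + $48,310 + $740 = $67,120 (under)
Mar 2026–Jun 2026: $1,900 + $48,310 + $740 + $890 = $51,840 (under)
Apr 2026–Jul 2026: $48,310 + $740 + $890 + $1,910 = $51,850 (under)
May 2026–Aug 2026: $740 + $890 + $1,910 + $15,700 = $19,240 (under)
Jun 2026–Sep 2026: $890 + $1,910 + $15,700 + $10,130 = $28,630 (under)
Jul 2026–Oct 2026: $1,910 + $15,700 + $10,130 + $35,550 = $63,290 (under)
Aug 2026–Nov 2026: $15,700 + $10,130 + $35,550 + $24,530 = $85,910 (under)
Sep 2026–Dec 2026: $10,130 + $35,550 + $24,530 + $22,910 = $93,120 (under)
0 windows exceed the threshold.

0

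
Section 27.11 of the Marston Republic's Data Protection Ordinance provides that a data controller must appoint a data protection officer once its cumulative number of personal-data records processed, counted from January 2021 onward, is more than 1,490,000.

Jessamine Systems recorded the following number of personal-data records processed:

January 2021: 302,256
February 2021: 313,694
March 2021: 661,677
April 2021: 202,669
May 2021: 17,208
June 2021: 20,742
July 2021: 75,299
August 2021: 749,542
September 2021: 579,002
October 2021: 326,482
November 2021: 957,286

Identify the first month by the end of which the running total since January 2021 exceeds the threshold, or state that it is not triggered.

May 2021

Through January 2021: 302,256
Through February 2021: 615,950
Through March 2021: 1,277,627
Through April 2021: 1,480,296
Through May 2021: 1,497,504 ← exceeds threshold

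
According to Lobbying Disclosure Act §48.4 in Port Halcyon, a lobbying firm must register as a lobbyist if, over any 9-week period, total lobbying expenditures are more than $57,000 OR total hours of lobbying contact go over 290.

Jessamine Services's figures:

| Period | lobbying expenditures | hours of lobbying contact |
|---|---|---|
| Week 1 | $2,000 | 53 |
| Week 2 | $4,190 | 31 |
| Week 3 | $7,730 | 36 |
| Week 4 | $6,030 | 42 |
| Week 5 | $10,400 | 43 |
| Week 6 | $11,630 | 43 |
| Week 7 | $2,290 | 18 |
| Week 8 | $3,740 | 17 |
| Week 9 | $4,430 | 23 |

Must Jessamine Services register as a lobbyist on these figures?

Yes

Total lobbying expenditures: $2,000 + $4,190 + $7,730 + $6,030 + $10,400 + $11,630 + $2,290 + $3,740 + $4,430 = $52,440 (≤ $57,000).
Total hours of lobbying contact: 53 + 31 + 36 + 42 + 43 + 43 + 18 + 17 + 23 = 306 (> 290).
The test is 'or': at least one threshold is exceeded.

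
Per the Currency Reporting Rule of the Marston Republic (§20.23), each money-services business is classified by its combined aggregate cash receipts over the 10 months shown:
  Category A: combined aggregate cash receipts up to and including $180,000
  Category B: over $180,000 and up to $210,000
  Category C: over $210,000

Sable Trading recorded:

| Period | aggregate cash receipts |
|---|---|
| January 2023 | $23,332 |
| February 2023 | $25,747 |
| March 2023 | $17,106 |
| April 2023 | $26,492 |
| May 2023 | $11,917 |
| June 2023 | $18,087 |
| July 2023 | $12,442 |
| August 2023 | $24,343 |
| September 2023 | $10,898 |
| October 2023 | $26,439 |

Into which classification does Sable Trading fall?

Category B

Combined aggregate cash receipts: $23,332 + $25,747 + $17,106 + $26,492 + $11,917 + $18,087 + $12,442 + $24,343 + $10,898 + $26,439 = $196,803.
$180,000 < $196,803 ≤ $210,000, so Category B applies.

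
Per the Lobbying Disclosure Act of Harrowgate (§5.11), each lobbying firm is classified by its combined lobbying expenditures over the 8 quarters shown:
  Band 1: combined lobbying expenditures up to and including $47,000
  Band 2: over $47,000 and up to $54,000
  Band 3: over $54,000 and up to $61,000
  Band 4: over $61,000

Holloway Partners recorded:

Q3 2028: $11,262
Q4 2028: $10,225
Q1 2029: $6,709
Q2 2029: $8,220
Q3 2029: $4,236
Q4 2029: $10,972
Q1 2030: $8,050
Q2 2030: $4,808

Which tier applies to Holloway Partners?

Band 4

Combined lobbying expenditures: $11,262 + $10,225 + $6,709 + $8,220 + $4,236 + $10,972 + $8,050 + $4,808 = $64,482.
$64,482 > $61,000, so Band 4 applies.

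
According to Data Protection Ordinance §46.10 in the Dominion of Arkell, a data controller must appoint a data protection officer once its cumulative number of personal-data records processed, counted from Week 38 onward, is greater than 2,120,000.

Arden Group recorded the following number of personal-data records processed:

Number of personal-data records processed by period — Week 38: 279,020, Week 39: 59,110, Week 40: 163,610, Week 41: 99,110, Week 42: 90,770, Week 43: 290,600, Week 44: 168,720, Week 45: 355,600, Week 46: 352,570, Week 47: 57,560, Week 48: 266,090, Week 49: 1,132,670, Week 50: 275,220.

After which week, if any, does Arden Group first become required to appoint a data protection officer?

Week 48

Through Week 38: 279,020
Through Week 39: 338,130
Through Week 40: 501,740
Through Week 41: 600,850
Through Week 42: 691,620
Through Week 43: 982,220
Through Week 44: 1,150,940
Through Week 45: 1,506,540
Through Week 46: 1,859,110
Through Week 47: 1,916,670
Through Week 48: 2,182,760 ← exceeds threshold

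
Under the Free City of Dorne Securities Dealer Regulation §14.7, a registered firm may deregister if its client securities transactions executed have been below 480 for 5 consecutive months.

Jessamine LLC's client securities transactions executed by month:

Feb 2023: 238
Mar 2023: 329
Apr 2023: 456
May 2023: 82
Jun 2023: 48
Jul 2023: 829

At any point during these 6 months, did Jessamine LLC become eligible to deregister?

Yes

Months below 480: Feb 2023, Mar 2023, Apr 2023, May 2023, Jun 2023.
Longest run of consecutive months below the threshold: 5.
5 ≥ 5, so Jessamine LLC became eligible.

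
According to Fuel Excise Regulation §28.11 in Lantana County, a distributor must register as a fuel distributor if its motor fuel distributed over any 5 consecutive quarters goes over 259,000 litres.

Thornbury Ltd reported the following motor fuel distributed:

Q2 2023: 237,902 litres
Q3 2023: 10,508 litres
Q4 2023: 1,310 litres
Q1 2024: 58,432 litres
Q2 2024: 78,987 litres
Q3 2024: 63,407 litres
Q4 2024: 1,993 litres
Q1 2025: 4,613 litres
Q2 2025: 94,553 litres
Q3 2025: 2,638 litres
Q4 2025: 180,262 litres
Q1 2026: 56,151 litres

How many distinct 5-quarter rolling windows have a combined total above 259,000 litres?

Q2 2023–Q2 2024: 237,902 litres + 10,508 litres + 1,310 litres + 58,432 litres + 78,987 litres = 387,139 litres (over)
Q3 2023–Q3 2024: 10,508 litres + 1,310 litres + 58,432 litres + 78,987 litres + 63,407 litres = 212,644 litres (under)
Q4 2023–Q4 2024: 1,310 litres + 58,432 litres + 78,987 litres + 63,407 litres + 1,993 litres = 204,129 litres (under)
Q1 2024–Q1 2025: 58,432 litres + 78,987 litres + 63,407 litres + 1,993 litres + 4,613 litres = 207,432 litres (under)
Q2 2024–Q2 2025: 78,987 litres + 63,407 litres + 1,993 litres + 4,613 litres + 94,553 litres = 243,553 litres (under)
Q3 2024–Q3 2025: 63,407 litres + 1,993 litres + 4,613 litres + 94,553 litres + 2,638 litres = 167,204 litres (under)
Q4 2024–Q4 2025: 1,993 litres + 4,613 litres + 94,553 litres + 2,638 litres + 180,262 litres = 284,059 litres (over)
Q1 2025–Q1 2026: 4,613 litres + 94,553 litres + 2,638 litres + 180,262 litres + 56,151 litres = 338,217 litres (over)
3 windows exceed the threshold.

3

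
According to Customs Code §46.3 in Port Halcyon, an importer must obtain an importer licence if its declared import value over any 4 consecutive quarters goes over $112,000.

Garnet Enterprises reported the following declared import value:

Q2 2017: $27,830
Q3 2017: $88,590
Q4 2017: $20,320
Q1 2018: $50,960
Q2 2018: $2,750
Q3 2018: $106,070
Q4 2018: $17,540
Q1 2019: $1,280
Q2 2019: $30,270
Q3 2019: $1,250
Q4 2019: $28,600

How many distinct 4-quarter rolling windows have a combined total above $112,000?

6

Q2 2017–Q1 2018: $27,830 + $88,590 + $20,320 + $50,960 = $187,700 (over)
Q3 2017–Q2 2018: $88,590 + $20,320 + $50,960 + $2,750 = $162,620 (over)
Q4 2017–Q3 2018: $20,320 + $50,960 + $2,750 + $106,070 = $180,100 (over)
Q1 2018–Q4 2018: $50,960 + $2,750 + $106,070 + $17,540 = $177,320 (over)
Q2 2018–Q1 2019: $2,750 + $106,070 + $17,540 + $1,280 = $127,640 (over)
Q3 2018–Q2 2019: $106,070 + $17,540 + $1,280 + $30,270 = $155,160 (over)
Q4 2018–Q3 2019: $17,540 + $1,280 + $30,270 + $1,250 = $50,340 (under)
Q1 2019–Q4 2019: $1,280 + $30,270 + $1,250 + $28,600 = $61,400 (under)
6 windows exceed the threshold.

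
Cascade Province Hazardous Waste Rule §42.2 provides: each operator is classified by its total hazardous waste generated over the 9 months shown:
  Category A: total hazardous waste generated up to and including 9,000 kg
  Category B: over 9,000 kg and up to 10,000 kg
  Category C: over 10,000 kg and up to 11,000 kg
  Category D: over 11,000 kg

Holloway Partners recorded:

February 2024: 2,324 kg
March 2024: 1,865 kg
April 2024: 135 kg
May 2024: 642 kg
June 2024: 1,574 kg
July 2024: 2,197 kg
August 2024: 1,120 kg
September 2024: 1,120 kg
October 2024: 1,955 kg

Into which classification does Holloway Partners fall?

Category D

Total hazardous waste generated: 2,324 kg + 1,865 kg + 135 kg + 642 kg + 1,574 kg + 2,197 kg + 1,120 kg + 1,120 kg + 1,955 kg = 12,932 kg.
12,932 kg > 11,000 kg, so Category D applies.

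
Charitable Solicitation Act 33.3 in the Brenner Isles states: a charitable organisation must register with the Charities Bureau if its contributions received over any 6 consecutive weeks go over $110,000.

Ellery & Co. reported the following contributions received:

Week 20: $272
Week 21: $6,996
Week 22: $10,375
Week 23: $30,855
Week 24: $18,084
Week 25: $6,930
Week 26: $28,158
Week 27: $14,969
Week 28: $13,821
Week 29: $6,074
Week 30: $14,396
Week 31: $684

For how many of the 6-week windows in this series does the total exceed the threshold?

Week 20–Week 25: $272 + $6,996 + $10,375 + $30,855 + $18,084 + $6,930 = $73,512 (under)
Week 21–Week 26: $6,996 + $10,375 + $30,855 + $18,084 + $6,930 + $28,158 = $101,398 (under)
Week 22–Week 27: $10,375 + $30,855 + $18,084 + $6,930 + $28,158 + $14,969 = $109,371 (under)
Week 23–Week 28: $30,855 + $18,084 + $6,930 + $28,158 + $14,969 + $13,821 = $112,817 (over)
Week 24–Week 29: $18,084 + $6,930 + $28,158 + $14,969 + $13,821 + $6,074 = $88,036 (under)
Week 25–Week 30: $6,930 + $28,158 + $14,969 + $13,821 + $6,074 + $14,396 = $84,348 (under)
Week 26–Week 31: $28,158 + $14,969 + $13,821 + $6,074 + $14,396 + $684 = $78,102 (under)
1 window exceeds the threshold.

1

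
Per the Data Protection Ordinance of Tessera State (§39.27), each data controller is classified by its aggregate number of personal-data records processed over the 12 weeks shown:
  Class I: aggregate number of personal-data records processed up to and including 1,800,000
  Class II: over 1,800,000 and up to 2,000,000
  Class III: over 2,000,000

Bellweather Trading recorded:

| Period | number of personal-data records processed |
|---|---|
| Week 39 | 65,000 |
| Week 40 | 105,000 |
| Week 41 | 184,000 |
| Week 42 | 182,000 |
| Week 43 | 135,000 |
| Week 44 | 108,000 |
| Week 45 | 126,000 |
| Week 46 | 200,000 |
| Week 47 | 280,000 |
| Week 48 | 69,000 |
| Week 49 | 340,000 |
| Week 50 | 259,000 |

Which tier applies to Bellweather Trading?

Class III

Aggregate number of personal-data records processed: 65,000 + 105,000 + 184,000 + 182,000 + 135,000 + 108,000 + 126,000 + 200,000 + 280,000 + 69,000 + 340,000 + 259,000 = 2,053,000.
2,053,000 > 2,000,000, so Class III applies.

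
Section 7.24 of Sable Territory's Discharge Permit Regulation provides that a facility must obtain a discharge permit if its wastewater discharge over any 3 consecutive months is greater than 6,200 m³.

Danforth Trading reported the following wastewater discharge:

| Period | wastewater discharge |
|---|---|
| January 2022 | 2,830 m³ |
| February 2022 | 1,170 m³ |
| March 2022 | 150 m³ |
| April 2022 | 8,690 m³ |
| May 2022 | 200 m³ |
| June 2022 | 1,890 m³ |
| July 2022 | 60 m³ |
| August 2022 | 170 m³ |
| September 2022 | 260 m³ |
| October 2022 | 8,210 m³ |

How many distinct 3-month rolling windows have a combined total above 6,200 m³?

4

January 2022–March 2022: 2,830 m³ + 1,170 m³ + 150 m³ = 4,150 m³ (under)
February 2022–April 2022: 1,170 m³ + 150 m³ + 8,690 m³ = 10,010 m³ (over)
March 2022–May 2022: 150 m³ + 8,690 m³ + 200 m³ = 9,040 m³ (over)
April 2022–June 2022: 8,690 m³ + 200 m³ + 1,890 m³ = 10,780 m³ (over)
May 2022–July 2022: 200 m³ + 1,890 m³ + 60 m³ = 2,150 m³ (under)
June 2022–August 2022: 1,890 m³ + 60 m³ + 170 m³ = 2,120 m³ (under)
July 2022–September 2022: 60 m³ + 170 m³ + 260 m³ = 490 m³ (under)
August 2022–October 2022: 170 m³ + 260 m³ + 8,210 m³ = 8,640 m³ (over)
4 windows exceed the threshold.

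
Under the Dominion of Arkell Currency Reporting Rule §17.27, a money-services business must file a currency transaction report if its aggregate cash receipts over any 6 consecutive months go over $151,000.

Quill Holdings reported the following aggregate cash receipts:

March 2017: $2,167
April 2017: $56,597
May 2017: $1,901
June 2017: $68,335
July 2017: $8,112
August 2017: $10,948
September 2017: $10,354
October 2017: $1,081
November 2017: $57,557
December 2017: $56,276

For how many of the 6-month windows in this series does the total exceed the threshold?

2

March 2017–August 2017: $2,167 + $56,597 + $1,901 + $68,335 + $8,112 + $10,948 = $148,060 (under)
April 2017–September 2017: $56,597 + $1,901 + $68,335 + $8,112 + $10,948 + $10,354 = $156,247 (over)
May 2017–October 2017: $1,901 + $68,335 + $8,112 + $10,948 + $10,354 + $1,081 = $100,731 (under)
June 2017–November 2017: $68,335 + $8,112 + $10,948 + $10,354 + $1,081 + $57,557 = $156,387 (over)
July 2017–December 2017: $8,112 + $10,948 + $10,354 + $1,081 + $57,557 + $56,276 = $144,328 (under)
2 windows exceed the threshold.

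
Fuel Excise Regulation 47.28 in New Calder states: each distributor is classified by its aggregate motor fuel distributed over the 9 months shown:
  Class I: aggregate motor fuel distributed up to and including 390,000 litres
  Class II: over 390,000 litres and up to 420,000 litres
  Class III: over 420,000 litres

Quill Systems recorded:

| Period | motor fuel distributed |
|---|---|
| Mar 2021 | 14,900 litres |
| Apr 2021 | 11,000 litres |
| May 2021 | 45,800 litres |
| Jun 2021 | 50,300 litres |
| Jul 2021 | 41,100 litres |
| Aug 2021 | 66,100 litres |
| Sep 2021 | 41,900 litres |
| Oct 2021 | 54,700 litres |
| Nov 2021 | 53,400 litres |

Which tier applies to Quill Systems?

Class I

Aggregate motor fuel distributed: 14,900 litres + 11,000 litres + 45,800 litres + 50,300 litres + 41,100 litres + 66,100 litres + 41,900 litres + 54,700 litres + 53,400 litres = 379,200 litres.
379,200 litres ≤ 390,000 litres, so Class I applies.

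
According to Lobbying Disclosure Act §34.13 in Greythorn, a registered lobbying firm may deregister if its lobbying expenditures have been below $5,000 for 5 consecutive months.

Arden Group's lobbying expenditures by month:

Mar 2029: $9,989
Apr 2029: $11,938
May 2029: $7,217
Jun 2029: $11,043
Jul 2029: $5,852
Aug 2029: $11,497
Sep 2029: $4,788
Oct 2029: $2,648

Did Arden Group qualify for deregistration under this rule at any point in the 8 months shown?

Months below $5,000: Sep 2029, Oct 2029.
Longest run of consecutive months below the threshold: 2.
2 < 5, so Arden Group never became eligible.

No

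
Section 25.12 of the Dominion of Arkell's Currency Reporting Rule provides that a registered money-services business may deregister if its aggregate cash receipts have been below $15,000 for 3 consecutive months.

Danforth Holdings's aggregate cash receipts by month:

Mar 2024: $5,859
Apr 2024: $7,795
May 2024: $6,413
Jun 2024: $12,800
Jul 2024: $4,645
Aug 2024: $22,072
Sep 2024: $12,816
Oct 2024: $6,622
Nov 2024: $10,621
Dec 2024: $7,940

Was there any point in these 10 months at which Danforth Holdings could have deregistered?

Yes

Months below $15,000: Mar 2024, Apr 2024, May 2024, Jun 2024, Jul 2024, Sep 2024, Oct 2024, Nov 2024, Dec 2024.
Longest run of consecutive months below the threshold: 5.
5 ≥ 3, so Danforth Holdings became eligible.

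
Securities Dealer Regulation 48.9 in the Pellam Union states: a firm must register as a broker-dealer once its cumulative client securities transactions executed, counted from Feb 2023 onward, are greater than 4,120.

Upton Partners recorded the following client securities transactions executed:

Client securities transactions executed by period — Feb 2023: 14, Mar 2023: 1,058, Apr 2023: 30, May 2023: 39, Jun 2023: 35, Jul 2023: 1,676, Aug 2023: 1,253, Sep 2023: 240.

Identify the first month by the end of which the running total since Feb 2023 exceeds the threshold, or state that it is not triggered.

Through Feb 2023: 14
Through Mar 2023: 1,072
Through Apr 2023: 1,102
Through May 2023: 1,141
Through Jun 2023: 1,176
Through Jul 2023: 2,852
Through Aug 2023: 4,105
Through Sep 2023: 4,345 ← exceeds threshold

Sep 2023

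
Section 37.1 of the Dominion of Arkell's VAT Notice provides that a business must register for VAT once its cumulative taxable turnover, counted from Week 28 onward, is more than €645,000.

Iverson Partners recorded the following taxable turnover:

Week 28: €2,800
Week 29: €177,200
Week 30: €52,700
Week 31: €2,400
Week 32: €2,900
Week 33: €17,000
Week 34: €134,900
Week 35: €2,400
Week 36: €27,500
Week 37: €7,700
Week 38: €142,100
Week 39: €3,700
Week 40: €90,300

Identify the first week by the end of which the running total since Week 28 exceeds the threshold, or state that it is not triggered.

Week 40

Through Week 28: €2,800
Through Week 29: €180,000
Through Week 30: €232,700
Through Week 31: €235,100
Through Week 32: €238,000
Through Week 33: €255,000
Through Week 34: €389,900
Through Week 35: €392,300
Through Week 36: €419,800
Through Week 37: €427,500
Through Week 38: €569,600
Through Week 39: €573,300
Through Week 40: €663,600 ← exceeds threshold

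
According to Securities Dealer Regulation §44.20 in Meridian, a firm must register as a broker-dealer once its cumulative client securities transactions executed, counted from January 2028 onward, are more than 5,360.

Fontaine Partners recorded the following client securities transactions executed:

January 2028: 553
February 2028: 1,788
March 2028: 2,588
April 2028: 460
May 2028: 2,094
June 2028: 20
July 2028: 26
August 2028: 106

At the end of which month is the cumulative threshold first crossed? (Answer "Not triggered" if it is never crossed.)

April 2028

Through January 2028: 553
Through February 2028: 2,341
Through March 2028: 4,929
Through April 2028: 5,389 ← exceeds threshold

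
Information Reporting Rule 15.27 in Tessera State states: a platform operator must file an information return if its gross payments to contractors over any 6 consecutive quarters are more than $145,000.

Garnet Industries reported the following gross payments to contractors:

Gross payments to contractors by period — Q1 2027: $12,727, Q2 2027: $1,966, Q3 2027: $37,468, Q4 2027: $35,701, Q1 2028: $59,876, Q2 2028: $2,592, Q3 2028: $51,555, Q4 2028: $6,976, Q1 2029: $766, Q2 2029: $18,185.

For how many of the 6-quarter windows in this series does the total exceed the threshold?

Q1 2027–Q2 2028: $12,727 + $1,966 + $37,468 + $35,701 + $59,876 + $2,592 = $150,330 (over)
Q2 2027–Q3 2028: $1,966 + $37,468 + $35,701 + $59,876 + $2,592 + $51,555 = $189,158 (over)
Q3 2027–Q4 2028: $37,468 + $35,701 + $59,876 + $2,592 + $51,555 + $6,976 = $194,168 (over)
Q4 2027–Q1 2029: $35,701 + $59,876 + $2,592 + $51,555 + $6,976 + $766 = $157,466 (over)
Q1 2028–Q2 2029: $59,876 + $2,592 + $51,555 + $6,976 + $766 + $18,185 = $139,950 (under)
4 windows exceed the threshold.

4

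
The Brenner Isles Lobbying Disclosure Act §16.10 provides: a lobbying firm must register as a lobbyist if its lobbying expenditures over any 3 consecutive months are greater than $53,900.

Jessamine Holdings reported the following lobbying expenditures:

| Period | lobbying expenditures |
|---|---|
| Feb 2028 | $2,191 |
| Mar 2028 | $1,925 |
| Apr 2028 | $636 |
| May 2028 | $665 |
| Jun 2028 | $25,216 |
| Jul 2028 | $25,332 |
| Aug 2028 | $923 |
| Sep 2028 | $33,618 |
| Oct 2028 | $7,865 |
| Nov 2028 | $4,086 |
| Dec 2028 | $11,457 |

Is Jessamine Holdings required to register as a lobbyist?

Feb 2028–Apr 2028: $2,191 + $1,925 + $636 = $4,752 (under)
Mar 2028–May 2028: $1,925 + $636 + $665 = $3,226 (under)
Apr 2028–Jun 2028: $636 + $665 + $25,216 = $26,517 (under)
May 2028–Jul 2028: $665 + $25,216 + $25,332 = $51,213 (under)
Jun 2028–Aug 2028: $25,216 + $25,332 + $923 = $51,471 (under)
Jul 2028–Sep 2028: $25,332 + $923 + $33,618 = $59,873 (over)
Aug 2028–Oct 2028: $923 + $33,618 + $7,865 = $42,406 (under)
Sep 2028–Nov 2028: $33,618 + $7,865 + $4,086 = $45,569 (under)
Oct 2028–Dec 2028: $7,865 + $4,086 + $11,457 = $23,408 (under)
At least one window exceeds $53,900.

Yes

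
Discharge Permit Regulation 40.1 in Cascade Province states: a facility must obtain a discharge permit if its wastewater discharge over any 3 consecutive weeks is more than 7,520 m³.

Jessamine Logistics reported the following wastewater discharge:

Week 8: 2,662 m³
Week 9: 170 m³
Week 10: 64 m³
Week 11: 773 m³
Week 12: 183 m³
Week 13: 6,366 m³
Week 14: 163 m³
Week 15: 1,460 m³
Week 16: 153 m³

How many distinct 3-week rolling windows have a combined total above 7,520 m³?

1

Week 8–Week 10: 2,662 m³ + 170 m³ + 64 m³ = 2,896 m³ (under)
Week 9–Week 11: 170 m³ + 64 m³ + 773 m³ = 1,007 m³ (under)
Week 10–Week 12: 64 m³ + 773 m³ + 183 m³ = 1,020 m³ (under)
Week 11–Week 13: 773 m³ + 183 m³ + 6,366 m³ = 7,322 m³ (under)
Week 12–Week 14: 183 m³ + 6,366 m³ + 163 m³ = 6,712 m³ (under)
Week 13–Week 15: 6,366 m³ + 163 m³ + 1,460 m³ = 7,989 m³ (over)
Week 14–Week 16: 163 m³ + 1,460 m³ + 153 m³ = 1,776 m³ (under)
1 window exceeds the threshold.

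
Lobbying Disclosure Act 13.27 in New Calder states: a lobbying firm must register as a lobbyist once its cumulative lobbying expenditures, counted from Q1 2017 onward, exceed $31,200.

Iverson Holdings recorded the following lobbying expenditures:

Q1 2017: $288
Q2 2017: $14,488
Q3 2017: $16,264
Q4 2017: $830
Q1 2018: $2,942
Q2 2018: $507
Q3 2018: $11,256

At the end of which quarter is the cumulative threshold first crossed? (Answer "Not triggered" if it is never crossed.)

Through Q1 2017: $288
Through Q2 2017: $14,776
Through Q3 2017: $31,040
Through Q4 2017: $31,870 ← exceeds threshold

Q4 2017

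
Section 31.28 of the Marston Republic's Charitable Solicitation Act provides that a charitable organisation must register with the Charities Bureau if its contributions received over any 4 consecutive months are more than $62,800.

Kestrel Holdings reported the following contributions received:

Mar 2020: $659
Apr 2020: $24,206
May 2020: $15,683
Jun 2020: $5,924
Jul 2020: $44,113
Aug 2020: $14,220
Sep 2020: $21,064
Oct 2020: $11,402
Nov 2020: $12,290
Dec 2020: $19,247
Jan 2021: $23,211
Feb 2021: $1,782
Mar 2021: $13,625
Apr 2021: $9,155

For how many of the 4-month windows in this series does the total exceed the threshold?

6

Mar 2020–Jun 2020: $659 + $24,206 + $15,683 + $5,924 = $46,472 (under)
Apr 2020–Jul 2020: $24,206 + $15,683 + $5,924 + $44,113 = $89,926 (over)
May 2020–Aug 2020: $15,683 + $5,924 + $44,113 + $14,220 = $79,940 (over)
Jun 2020–Sep 2020: $5,924 + $44,113 + $14,220 + $21,064 = $85,321 (over)
Jul 2020–Oct 2020: $44,113 + $14,220 + $21,064 + $11,402 = $90,799 (over)
Aug 2020–Nov 2020: $14,220 + $21,064 + $11,402 + $12,290 = $58,976 (under)
Sep 2020–Dec 2020: $21,064 + $11,402 + $12,290 + $19,247 = $64,003 (over)
Oct 2020–Jan 2021: $11,402 + $12,290 + $19,247 + $23,211 = $66,150 (over)
Nov 2020–Feb 2021: $12,290 + $19,247 + $23,211 + $1,782 = $56,530 (under)
Dec 2020–Mar 2021: $19,247 + $23,211 + $1,782 + $13,625 = $57,865 (under)
Jan 2021–Apr 2021: $23,211 + $1,782 + $13,625 + $9,155 = $47,773 (under)
6 windows exceed the threshold.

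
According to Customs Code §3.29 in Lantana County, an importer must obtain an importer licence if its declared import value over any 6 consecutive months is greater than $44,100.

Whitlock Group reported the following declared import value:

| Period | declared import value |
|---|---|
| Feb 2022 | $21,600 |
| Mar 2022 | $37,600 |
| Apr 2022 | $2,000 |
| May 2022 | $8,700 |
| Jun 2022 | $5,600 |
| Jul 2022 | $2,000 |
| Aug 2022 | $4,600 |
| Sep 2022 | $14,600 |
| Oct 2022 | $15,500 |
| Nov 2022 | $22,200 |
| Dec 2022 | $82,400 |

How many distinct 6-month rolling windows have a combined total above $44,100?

Feb 2022–Jul 2022: $21,600 + $37,600 + $2,000 + $8,700 + $5,600 + $2,000 = $77,500 (over)
Mar 2022–Aug 2022: $37,600 + $2,000 + $8,700 + $5,600 + $2,000 + $4,600 = $60,500 (over)
Apr 2022–Sep 2022: $2,000 + $8,700 + $5,600 + $2,000 + $4,600 + $14,600 = $37,500 (under)
May 2022–Oct 2022: $8,700 + $5,600 + $2,000 + $4,600 + $14,600 + $15,500 = $51,000 (over)
Jun 2022–Nov 2022: $5,600 + $2,000 + $4,600 + $14,600 + $15,500 + $22,200 = $64,500 (over)
Jul 2022–Dec 2022: $2,000 + $4,600 + $14,600 + $15,500 + $22,200 + $82,400 = $141,300 (over)
5 windows exceed the threshold.

5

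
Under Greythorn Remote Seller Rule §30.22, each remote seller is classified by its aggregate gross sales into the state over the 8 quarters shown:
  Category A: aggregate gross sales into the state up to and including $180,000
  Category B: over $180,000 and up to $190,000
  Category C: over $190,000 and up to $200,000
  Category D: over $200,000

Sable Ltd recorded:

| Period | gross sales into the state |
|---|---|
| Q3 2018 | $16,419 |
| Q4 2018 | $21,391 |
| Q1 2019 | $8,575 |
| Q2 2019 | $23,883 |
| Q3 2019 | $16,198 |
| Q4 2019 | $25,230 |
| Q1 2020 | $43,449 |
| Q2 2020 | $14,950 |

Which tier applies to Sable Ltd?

Category A

Aggregate gross sales into the state: $16,419 + $21,391 + $8,575 + $23,883 + $16,198 + $25,230 + $43,449 + $14,950 = $170,095.
$170,095 ≤ $180,000, so Category A applies.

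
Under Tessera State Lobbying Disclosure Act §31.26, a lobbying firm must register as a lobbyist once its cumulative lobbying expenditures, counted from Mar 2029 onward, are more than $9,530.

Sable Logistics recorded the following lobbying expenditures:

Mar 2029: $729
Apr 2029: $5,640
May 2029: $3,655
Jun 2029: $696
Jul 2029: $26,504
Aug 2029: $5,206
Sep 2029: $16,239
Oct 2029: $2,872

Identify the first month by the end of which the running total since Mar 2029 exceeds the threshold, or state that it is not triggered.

May 2029

Through Mar 2029: $729
Through Apr 2029: $6,369
Through May 2029: $10,024 ← exceeds threshold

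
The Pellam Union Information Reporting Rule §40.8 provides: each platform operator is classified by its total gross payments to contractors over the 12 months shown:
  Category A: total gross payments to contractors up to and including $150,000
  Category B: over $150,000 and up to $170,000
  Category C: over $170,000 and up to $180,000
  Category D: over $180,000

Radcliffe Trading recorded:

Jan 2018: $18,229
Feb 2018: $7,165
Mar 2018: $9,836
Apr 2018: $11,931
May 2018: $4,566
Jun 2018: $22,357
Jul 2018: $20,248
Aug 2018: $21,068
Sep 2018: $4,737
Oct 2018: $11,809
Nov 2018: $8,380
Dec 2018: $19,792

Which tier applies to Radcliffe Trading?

Category B

Total gross payments to contractors: $18,229 + $7,165 + $9,836 + $11,931 + $4,566 + $22,357 + $20,248 + $21,068 + $4,737 + $11,809 + $8,380 + $19,792 = $160,118.
$150,000 < $160,118 ≤ $170,000, so Category B applies.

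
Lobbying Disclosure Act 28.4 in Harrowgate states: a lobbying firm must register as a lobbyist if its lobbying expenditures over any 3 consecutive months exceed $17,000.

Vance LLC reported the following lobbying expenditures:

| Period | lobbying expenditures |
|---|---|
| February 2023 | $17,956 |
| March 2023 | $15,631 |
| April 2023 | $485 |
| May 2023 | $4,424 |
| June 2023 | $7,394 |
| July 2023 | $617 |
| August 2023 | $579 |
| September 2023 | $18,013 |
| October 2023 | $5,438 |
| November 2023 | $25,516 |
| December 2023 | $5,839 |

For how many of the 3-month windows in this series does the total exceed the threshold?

February 2023–April 2023: $17,956 + $15,631 + $485 = $34,072 (over)
March 2023–May 2023: $15,631 + $485 + $4,424 = $20,540 (over)
April 2023–June 2023: $485 + $4,424 + $7,394 = $12,303 (under)
May 2023–July 2023: $4,424 + $7,394 + $617 = $12,435 (under)
June 2023–August 2023: $7,394 + $617 + $579 = $8,590 (under)
July 2023–September 2023: $617 + $579 + $18,013 = $19,209 (over)
August 2023–October 2023: $579 + $18,013 + $5,438 = $24,030 (over)
September 2023–November 2023: $18,013 + $5,438 + $25,516 = $48,967 (over)
October 2023–December 2023: $5,438 + $25,516 + $5,839 = $36,793 (over)
6 windows exceed the threshold.

6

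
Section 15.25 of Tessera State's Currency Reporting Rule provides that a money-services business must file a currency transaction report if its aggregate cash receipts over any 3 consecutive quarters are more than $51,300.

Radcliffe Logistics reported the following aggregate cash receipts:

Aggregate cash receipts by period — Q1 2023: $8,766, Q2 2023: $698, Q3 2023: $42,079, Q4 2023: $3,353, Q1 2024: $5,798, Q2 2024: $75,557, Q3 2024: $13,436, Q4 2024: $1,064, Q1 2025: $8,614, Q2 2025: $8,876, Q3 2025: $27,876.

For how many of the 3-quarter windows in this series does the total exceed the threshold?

Q1 2023–Q3 2023: $8,766 + $698 + $42,079 = $51,543 (over)
Q2 2023–Q4 2023: $698 + $42,079 + $3,353 = $46,130 (under)
Q3 2023–Q1 2024: $42,079 + $3,353 + $5,798 = $51,230 (under)
Q4 2023–Q2 2024: $3,353 + $5,798 + $75,557 = $84,708 (over)
Q1 2024–Q3 2024: $5,798 + $75,557 + $13,436 = $94,791 (over)
Q2 2024–Q4 2024: $75,557 + $13,436 + $1,064 = $90,057 (over)
Q3 2024–Q1 2025: $13,436 + $1,064 + $8,614 = $23,114 (under)
Q4 2024–Q2 2025: $1,064 + $8,614 + $8,876 = $18,554 (under)
Q1 2025–Q3 2025: $8,614 + $8,876 + $27,876 = $45,366 (under)
4 windows exceed the threshold.

4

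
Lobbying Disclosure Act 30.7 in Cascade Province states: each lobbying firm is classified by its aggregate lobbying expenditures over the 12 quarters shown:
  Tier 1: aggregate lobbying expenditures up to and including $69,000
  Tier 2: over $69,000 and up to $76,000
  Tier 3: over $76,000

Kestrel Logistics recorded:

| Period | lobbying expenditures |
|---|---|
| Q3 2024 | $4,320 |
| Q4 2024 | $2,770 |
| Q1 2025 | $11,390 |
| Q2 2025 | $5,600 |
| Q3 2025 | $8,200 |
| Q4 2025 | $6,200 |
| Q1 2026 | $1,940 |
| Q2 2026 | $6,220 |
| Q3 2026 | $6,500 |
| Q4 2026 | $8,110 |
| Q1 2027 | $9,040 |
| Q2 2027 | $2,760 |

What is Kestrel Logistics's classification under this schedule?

Aggregate lobbying expenditures: $4,320 + $2,770 + $11,390 + $5,600 + $8,200 + $6,200 + $1,940 + $6,220 + $6,500 + $8,110 + $9,040 + $2,760 = $73,050.
$69,000 < $73,050 ≤ $76,000, so Tier 2 applies.

Tier 2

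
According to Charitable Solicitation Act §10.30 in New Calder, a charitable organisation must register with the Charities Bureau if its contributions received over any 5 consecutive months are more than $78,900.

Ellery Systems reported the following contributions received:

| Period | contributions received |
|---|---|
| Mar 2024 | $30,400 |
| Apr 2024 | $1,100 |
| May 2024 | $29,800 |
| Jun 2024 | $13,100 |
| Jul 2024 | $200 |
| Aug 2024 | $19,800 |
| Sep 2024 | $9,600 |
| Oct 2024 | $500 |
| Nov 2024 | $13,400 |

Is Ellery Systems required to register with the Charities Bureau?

Mar 2024–Jul 2024: $30,400 + $1,100 + $29,800 + $13,100 + $200 = $74,600 (under)
Apr 2024–Aug 2024: $1,100 + $29,800 + $13,100 + $200 + $19,800 = $64,000 (under)
May 2024–Sep 2024: $29,800 + $13,100 + $200 + $19,800 + $9,600 = $72,500 (under)
Jun 2024–Oct 2024: $13,100 + $200 + $19,800 + $9,600 + $500 = $43,200 (under)
Jul 2024–Nov 2024: $200 + $19,800 + $9,600 + $500 + $13,400 = $43,500 (under)
No window exceeds $78,900.

No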